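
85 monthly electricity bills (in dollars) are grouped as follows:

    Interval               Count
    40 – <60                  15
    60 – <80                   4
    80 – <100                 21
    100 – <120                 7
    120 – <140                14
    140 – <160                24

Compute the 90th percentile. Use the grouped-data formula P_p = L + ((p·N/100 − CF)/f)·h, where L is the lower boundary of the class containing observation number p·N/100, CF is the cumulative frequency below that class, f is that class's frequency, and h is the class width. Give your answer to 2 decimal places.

152.92

N = 85; target position k = 90/100 · 85 = 76.5.
Cumulative frequencies: 15, 19, 40, 47, 61, 85.
Observation 76.5 falls in the class 140 – <160.
L = 140, CF = 61, f = 24, h = 20.
P90 = 140 + ((76.5 − 61)/24)·20 = 140 + 12.9167 = 152.917.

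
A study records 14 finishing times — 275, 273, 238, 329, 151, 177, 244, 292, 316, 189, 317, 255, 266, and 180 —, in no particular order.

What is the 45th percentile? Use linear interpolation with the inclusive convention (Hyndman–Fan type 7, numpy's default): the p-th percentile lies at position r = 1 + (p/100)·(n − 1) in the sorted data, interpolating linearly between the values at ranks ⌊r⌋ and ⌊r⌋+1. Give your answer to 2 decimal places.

Sorted: 151, 177, 180, 189, 238, 244, 255, 266, 273, 275, 292, 316, 317, 329.
n = 14.
r = 1 + (45/100)·(14 − 1) = 1 + 5.85 = 6.85.
Rank 6 is 244 and rank 7 is 255.
Interpolate: 244 + 0.85·(255 − 244) = 244 + 0.85·11 = 253.35.

253.35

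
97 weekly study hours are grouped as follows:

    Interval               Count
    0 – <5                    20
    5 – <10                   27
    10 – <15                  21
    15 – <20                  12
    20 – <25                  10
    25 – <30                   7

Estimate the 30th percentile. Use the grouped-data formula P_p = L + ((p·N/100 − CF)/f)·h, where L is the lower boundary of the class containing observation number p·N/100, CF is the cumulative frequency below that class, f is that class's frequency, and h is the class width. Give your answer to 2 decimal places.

N = 97; target position k = 30/100 · 97 = 29.1.
Cumulative frequencies: 20, 47, 68, 80, 90, 97.
Observation 29.1 falls in the class 5 – <10.
L = 5, CF = 20, f = 27, h = 5.
P30 = 5 + ((29.1 − 20)/27)·5 = 5 + 1.68519 = 6.68519.

6.69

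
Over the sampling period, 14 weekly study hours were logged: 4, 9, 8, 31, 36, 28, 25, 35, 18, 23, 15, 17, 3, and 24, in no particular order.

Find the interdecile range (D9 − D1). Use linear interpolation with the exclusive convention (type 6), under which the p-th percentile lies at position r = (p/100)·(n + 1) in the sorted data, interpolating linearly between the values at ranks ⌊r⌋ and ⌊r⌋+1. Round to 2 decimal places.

32.00

Sorted: 3, 4, 8, 9, 15, 17, 18, 23, 24, 25, 28, 31, 35, 36.
n = 14.
P10: r = 1.5; ranks 1–2 are 3, 4; interpolating gives 3.5.
P90: r = 13.5; ranks 13–14 are 35, 36; interpolating gives 35.5.
Difference: 35.5 − 3.5 = 32.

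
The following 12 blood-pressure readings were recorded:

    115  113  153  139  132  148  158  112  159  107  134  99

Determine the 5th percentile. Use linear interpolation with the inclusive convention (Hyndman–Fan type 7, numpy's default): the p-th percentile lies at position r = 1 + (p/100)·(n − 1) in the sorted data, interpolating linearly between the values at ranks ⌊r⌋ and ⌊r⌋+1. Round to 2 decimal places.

Sorted: 99, 107, 112, 113, 115, 132, 134, 139, 148, 153, 158, 159.
n = 12.
r = 1 + (5/100)·(12 − 1) = 1 + 0.55 = 1.55.
Rank 1 is 99 and rank 2 is 107.
Interpolate: 99 + 0.55·(107 − 99) = 99 + 0.55·8 = 103.4.

103.40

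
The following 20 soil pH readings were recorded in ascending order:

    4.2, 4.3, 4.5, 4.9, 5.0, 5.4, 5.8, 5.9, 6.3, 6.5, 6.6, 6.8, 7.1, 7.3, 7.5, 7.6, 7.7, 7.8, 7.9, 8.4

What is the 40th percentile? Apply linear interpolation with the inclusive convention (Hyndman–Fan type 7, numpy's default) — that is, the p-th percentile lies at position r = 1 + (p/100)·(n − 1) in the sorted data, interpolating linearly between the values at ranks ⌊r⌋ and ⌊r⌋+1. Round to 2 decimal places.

n = 20.
r = 1 + (40/100)·(20 − 1) = 1 + 7.6 = 8.6.
Rank 8 is 5.9 and rank 9 is 6.3.
Interpolate: 5.9 + 0.6·(6.3 − 5.9) = 5.9 + 0.6·0.4 = 6.14.

6.14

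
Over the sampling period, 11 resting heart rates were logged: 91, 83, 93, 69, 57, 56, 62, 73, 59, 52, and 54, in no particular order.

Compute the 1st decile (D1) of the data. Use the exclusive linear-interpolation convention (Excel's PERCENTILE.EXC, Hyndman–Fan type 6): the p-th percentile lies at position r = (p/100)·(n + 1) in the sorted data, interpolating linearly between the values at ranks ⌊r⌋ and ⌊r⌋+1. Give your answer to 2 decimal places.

52.40

Sorted: 52, 54, 56, 57, 59, 62, 69, 73, 83, 91, 93.
n = 11.
r = (10/100)·(11 + 1) = 1.2.
Rank 1 is 52 and rank 2 is 54.
Interpolate: 52 + 0.2·(54 − 52) = 52 + 0.2·2 = 52.4.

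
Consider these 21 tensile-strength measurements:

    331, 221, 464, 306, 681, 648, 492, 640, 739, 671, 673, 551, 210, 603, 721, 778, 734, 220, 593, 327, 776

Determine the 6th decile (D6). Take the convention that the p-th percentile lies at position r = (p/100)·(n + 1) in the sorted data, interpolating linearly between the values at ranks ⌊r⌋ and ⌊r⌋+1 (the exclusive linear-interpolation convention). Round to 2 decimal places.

652.60

Sorted: 210, 220, 221, 306, 327, 331, 464, 492, 551, 593, 603, 640, 648, 671, 673, 681, 721, 734, 739, 776, 778.
n = 21.
r = (60/100)·(21 + 1) = 13.2.
Rank 13 is 648 and rank 14 is 671.
Interpolate: 648 + 0.2·(671 − 648) = 648 + 0.2·23 = 652.6.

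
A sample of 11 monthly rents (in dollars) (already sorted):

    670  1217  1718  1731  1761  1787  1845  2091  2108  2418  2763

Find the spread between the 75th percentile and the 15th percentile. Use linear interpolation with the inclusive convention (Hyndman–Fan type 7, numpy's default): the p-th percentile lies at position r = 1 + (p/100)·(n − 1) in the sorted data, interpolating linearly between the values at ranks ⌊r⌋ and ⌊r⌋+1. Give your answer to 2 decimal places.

632.00

n = 11.
P15: r = 2.5; ranks 2–3 are 1217, 1718; interpolating gives 1467.5.
P75: r = 8.5; ranks 8–9 are 2091, 2108; interpolating gives 2099.5.
Difference: 2099.5 − 1467.5 = 632.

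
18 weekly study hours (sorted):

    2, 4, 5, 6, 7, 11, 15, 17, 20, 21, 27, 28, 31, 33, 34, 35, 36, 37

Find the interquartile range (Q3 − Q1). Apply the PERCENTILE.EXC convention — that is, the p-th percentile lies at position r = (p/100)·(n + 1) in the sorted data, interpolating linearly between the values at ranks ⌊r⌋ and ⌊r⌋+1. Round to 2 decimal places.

26.50

n = 18.
P25: r = 4.75; ranks 4–5 are 6, 7; interpolating gives 6.75.
P75: r = 14.25; ranks 14–15 are 33, 34; interpolating gives 33.25.
Difference: 33.25 − 6.75 = 26.5.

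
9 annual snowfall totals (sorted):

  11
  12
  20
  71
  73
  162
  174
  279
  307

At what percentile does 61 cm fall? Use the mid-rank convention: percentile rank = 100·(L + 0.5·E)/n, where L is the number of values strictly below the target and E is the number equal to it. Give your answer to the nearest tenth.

33.3

Count below 61: L = 3; count equal: E = 0; n = 9.
Percentile rank = 100·(3 + 0.5·0)/9 = 100·3/9 = 33.33.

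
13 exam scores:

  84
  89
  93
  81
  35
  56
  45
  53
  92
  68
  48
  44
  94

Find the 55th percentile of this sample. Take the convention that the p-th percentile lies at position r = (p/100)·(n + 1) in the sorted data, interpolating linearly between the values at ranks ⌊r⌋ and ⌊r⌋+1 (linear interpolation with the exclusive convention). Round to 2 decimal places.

77.10

Sorted: 35, 44, 45, 48, 53, 56, 68, 81, 84, 89, 92, 93, 94.
n = 13.
r = (55/100)·(13 + 1) = 7.7.
Rank 7 is 68 and rank 8 is 81.
Interpolate: 68 + 0.7·(81 − 68) = 68 + 0.7·13 = 77.1.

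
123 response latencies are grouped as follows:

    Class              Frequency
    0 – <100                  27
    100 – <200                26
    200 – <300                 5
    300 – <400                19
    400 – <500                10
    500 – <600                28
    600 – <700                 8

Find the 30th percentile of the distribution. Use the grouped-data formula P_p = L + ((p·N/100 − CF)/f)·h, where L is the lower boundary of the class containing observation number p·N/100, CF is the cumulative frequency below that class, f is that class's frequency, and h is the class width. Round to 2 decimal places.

N = 123; target position k = 30/100 · 123 = 36.9.
Cumulative frequencies: 27, 53, 58, 77, 87, 115, 123.
Observation 36.9 falls in the class 100 – <200.
L = 100, CF = 27, f = 26, h = 100.
P30 = 100 + ((36.9 − 27)/26)·100 = 100 + 38.0769 = 138.077.

138.08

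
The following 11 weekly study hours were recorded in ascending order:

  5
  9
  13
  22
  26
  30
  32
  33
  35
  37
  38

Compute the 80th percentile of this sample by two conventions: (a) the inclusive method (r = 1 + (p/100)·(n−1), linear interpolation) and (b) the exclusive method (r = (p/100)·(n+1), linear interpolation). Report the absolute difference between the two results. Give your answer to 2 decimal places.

1.20

n = 11.
(a) r = 9 → value at rank 9 = 35.
(b) r = 9.6; between ranks 9 (35) and 10 (37): 36.2.
|35 − 36.2| = 1.2.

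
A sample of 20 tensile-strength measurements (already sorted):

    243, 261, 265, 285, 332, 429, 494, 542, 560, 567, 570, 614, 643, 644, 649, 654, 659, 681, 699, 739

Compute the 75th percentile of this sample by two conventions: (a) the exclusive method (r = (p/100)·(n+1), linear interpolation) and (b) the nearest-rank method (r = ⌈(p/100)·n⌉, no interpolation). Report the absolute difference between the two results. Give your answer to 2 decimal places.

n = 20.
(a) r = 15.75; between ranks 15 (649) and 16 (654): 652.75.
(b) the nearest-rank method: rank 15 → 649.
|652.75 − 649| = 3.75.

3.75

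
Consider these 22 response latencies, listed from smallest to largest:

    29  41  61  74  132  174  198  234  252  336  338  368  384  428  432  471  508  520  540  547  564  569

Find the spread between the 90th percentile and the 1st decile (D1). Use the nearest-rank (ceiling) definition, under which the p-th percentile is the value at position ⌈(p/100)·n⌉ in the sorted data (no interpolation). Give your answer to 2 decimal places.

n = 22.
P10: rank ⌈10/100·22⌉ = 3 → 61.
P90: rank ⌈90/100·22⌉ = 20 → 547.
Difference: 547 − 61 = 486.

486.00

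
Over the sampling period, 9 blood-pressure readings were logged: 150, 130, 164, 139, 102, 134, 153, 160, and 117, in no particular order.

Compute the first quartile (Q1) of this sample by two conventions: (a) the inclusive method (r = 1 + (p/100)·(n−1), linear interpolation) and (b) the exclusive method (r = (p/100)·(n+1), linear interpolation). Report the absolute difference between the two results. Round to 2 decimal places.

6.50

Sorted: 102, 117, 130, 134, 139, 150, 153, 160, 164.
n = 9.
(a) r = 3 → value at rank 3 = 130.
(b) r = 2.5; between ranks 2 (117) and 3 (130): 123.5.
|130 − 123.5| = 6.5.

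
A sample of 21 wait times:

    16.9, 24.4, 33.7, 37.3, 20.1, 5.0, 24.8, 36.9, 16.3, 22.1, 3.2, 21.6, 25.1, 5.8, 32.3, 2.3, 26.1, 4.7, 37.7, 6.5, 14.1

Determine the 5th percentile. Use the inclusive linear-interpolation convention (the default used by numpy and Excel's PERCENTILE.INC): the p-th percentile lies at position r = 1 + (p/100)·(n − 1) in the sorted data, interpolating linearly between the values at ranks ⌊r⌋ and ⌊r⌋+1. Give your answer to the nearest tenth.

Sorted: 2.3, 3.2, 4.7, 5.0, 5.8, 6.5, 14.1, 16.3, 16.9, 20.1, 21.6, 22.1, 24.4, 24.8, 25.1, 26.1, 32.3, 33.7, 36.9, 37.3, 37.7.
n = 21.
r = 1 + (5/100)·(21 − 1) = 1 + 1 = 2.
r is an integer, so P5 is the value at rank 2: 3.2.

3.2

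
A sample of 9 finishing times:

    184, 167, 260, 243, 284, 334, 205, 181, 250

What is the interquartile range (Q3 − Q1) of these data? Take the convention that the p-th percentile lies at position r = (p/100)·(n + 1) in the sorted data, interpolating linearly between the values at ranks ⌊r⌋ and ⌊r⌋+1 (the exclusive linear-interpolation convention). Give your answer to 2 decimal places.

Sorted: 167, 181, 184, 205, 243, 250, 260, 284, 334.
n = 9.
P25: r = 2.5; ranks 2–3 are 181, 184; interpolating gives 182.5.
P75: r = 7.5; ranks 7–8 are 260, 284; interpolating gives 272.
Difference: 272 − 182.5 = 89.5.

89.50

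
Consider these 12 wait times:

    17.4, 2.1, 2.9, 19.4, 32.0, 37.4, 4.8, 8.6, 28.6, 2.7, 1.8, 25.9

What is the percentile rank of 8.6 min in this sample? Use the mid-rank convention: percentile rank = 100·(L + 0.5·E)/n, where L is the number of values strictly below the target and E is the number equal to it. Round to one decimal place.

Sorted: 1.8, 2.1, 2.7, 2.9, 4.8, 8.6, 17.4, 19.4, 25.9, 28.6, 32.0, 37.4.
Count below 8.6: L = 5; count equal: E = 1; n = 12.
Percentile rank = 100·(5 + 0.5·1)/12 = 100·5.5/12 = 45.83.

45.8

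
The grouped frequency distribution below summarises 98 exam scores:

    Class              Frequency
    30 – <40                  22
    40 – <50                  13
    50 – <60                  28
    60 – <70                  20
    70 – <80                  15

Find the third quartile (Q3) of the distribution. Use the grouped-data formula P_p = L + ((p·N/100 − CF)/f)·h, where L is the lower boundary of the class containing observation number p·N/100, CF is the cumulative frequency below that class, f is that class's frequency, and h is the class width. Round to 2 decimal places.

N = 98; target position k = 75/100 · 98 = 73.5.
Cumulative frequencies: 22, 35, 63, 83, 98.
Observation 73.5 falls in the class 60 – <70.
L = 60, CF = 63, f = 20, h = 10.
P75 = 60 + ((73.5 − 63)/20)·10 = 60 + 5.25 = 65.25.

65.25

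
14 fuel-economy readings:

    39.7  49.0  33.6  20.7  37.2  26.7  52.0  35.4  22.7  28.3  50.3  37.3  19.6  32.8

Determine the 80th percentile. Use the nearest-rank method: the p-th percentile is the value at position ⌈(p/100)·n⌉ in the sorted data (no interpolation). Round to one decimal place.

Sorted: 19.6, 20.7, 22.7, 26.7, 28.3, 32.8, 33.6, 35.4, 37.2, 37.3, 39.7, 49.0, 50.3, 52.0.
n = 14.
Position = ⌈80/100 · 14⌉ = ⌈11.2⌉ = 12.
The value at rank 12 is 49.0.

49.0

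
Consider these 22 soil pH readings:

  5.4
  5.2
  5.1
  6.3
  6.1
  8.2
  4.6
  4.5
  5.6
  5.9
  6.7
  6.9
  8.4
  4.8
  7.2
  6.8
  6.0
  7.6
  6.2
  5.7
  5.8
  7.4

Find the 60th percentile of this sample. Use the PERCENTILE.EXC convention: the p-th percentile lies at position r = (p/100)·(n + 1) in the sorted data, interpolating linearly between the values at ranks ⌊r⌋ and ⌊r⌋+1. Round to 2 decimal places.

Sorted: 4.5, 4.6, 4.8, 5.1, 5.2, 5.4, 5.6, 5.7, 5.8, 5.9, 6.0, 6.1, 6.2, 6.3, 6.7, 6.8, 6.9, 7.2, 7.4, 7.6, 8.2, 8.4.
n = 22.
r = (60/100)·(22 + 1) = 13.8.
Rank 13 is 6.2 and rank 14 is 6.3.
Interpolate: 6.2 + 0.8·(6.3 − 6.2) = 6.2 + 0.8·0.1 = 6.28.

6.28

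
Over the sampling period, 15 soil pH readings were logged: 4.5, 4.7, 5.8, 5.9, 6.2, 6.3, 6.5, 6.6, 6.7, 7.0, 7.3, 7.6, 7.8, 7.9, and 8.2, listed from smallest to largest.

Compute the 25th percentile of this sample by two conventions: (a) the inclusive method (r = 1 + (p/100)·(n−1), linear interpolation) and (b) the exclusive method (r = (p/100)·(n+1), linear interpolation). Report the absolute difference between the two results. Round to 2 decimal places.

n = 15.
(a) r = 4.5; between ranks 4 (5.9) and 5 (6.2): 6.05.
(b) r = 4 → value at rank 4 = 5.9.
|6.05 − 5.9| = 0.15.

0.15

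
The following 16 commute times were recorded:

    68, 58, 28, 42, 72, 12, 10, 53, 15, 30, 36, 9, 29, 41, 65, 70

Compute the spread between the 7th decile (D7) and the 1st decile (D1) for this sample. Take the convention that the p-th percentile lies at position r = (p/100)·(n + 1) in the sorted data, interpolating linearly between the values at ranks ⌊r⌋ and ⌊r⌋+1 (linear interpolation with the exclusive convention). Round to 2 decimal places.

Sorted: 9, 10, 12, 15, 28, 29, 30, 36, 41, 42, 53, 58, 65, 68, 70, 72.
n = 16.
P10: r = 1.7; ranks 1–2 are 9, 10; interpolating gives 9.7.
P70: r = 11.9; ranks 11–12 are 53, 58; interpolating gives 57.5.
Difference: 57.5 − 9.7 = 47.8.

47.80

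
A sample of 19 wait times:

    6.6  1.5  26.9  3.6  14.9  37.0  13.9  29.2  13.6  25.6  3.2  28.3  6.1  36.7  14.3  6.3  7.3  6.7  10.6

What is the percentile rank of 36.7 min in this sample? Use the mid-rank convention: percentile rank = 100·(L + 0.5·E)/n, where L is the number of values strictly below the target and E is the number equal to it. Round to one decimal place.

Sorted: 1.5, 3.2, 3.6, 6.1, 6.3, 6.6, 6.7, 7.3, 10.6, 13.6, 13.9, 14.3, 14.9, 25.6, 26.9, 28.3, 29.2, 36.7, 37.0.
Count below 36.7: L = 17; count equal: E = 1; n = 19.
Percentile rank = 100·(17 + 0.5·1)/19 = 100·17.5/19 = 92.11.

92.1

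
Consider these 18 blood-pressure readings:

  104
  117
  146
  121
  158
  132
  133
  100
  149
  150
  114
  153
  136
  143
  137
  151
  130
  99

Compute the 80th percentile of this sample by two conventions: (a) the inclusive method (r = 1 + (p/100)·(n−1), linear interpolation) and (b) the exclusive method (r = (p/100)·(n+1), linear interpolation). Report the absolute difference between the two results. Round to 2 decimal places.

0.60

Sorted: 99, 100, 104, 114, 117, 121, 130, 132, 133, 136, 137, 143, 146, 149, 150, 151, 153, 158.
n = 18.
(a) r = 14.6; between ranks 14 (149) and 15 (150): 149.6.
(b) r = 15.2; between ranks 15 (150) and 16 (151): 150.2.
|149.6 − 150.2| = 0.6.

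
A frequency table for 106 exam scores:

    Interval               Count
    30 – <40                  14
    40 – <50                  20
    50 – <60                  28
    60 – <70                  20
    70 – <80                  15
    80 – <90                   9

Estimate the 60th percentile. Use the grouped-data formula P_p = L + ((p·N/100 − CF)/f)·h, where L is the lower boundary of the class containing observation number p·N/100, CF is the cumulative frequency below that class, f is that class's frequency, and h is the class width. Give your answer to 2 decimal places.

N = 106; target position k = 60/100 · 106 = 63.6.
Cumulative frequencies: 14, 34, 62, 82, 97, 106.
Observation 63.6 falls in the class 60 – <70.
L = 60, CF = 62, f = 20, h = 10.
P60 = 60 + ((63.6 − 62)/20)·10 = 60 + 0.8 = 60.8.

60.80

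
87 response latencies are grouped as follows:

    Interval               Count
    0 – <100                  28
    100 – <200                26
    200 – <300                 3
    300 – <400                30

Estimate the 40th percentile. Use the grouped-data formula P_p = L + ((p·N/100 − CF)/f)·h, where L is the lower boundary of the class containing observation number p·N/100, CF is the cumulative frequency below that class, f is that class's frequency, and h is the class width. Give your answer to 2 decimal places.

N = 87; target position k = 40/100 · 87 = 34.8.
Cumulative frequencies: 28, 54, 57, 87.
Observation 34.8 falls in the class 100 – <200.
L = 100, CF = 28, f = 26, h = 100.
P40 = 100 + ((34.8 − 28)/26)·100 = 100 + 26.1538 = 126.154.

126.15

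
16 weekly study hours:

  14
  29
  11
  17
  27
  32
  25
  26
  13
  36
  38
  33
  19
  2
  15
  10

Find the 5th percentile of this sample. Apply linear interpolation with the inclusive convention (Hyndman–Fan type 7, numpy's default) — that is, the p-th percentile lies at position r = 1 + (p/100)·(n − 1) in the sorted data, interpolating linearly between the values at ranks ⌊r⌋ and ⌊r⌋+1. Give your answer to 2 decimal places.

8.00

Sorted: 2, 10, 11, 13, 14, 15, 17, 19, 25, 26, 27, 29, 32, 33, 36, 38.
n = 16.
r = 1 + (5/100)·(16 − 1) = 1 + 0.75 = 1.75.
Rank 1 is 2 and rank 2 is 10.
Interpolate: 2 + 0.75·(10 − 2) = 2 + 0.75·8 = 8.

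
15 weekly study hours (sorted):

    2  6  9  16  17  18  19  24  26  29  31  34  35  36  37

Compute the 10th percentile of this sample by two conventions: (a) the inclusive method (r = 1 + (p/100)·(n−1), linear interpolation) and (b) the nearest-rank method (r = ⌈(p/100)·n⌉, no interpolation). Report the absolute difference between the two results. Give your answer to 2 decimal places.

n = 15.
(a) r = 2.4; between ranks 2 (6) and 3 (9): 7.2.
(b) the nearest-rank method: rank 2 → 6.
|7.2 − 6| = 1.2.

1.20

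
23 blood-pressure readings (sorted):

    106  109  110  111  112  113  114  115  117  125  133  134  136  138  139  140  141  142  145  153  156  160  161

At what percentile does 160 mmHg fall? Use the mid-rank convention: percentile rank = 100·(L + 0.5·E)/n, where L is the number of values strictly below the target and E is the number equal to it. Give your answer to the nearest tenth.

Count below 160: L = 21; count equal: E = 1; n = 23.
Percentile rank = 100·(21 + 0.5·1)/23 = 100·21.5/23 = 93.48.

93.5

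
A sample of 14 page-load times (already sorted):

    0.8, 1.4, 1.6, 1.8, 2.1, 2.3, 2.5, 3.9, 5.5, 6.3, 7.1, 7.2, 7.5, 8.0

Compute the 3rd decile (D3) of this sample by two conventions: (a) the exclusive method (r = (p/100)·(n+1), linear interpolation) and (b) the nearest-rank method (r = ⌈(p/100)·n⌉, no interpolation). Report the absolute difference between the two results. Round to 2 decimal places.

0.15

n = 14.
(a) r = 4.5; between ranks 4 (1.8) and 5 (2.1): 1.95.
(b) the nearest-rank method: rank 5 → 2.1.
|1.95 − 2.1| = 0.15.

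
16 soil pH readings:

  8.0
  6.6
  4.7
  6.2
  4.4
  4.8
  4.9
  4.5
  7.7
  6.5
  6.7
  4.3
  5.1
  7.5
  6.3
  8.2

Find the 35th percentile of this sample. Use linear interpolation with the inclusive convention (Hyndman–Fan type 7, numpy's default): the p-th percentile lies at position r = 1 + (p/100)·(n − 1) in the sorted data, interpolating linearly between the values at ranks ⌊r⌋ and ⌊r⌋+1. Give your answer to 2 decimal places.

4.95

Sorted: 4.3, 4.4, 4.5, 4.7, 4.8, 4.9, 5.1, 6.2, 6.3, 6.5, 6.6, 6.7, 7.5, 7.7, 8.0, 8.2.
n = 16.
r = 1 + (35/100)·(16 − 1) = 1 + 5.25 = 6.25.
Rank 6 is 4.9 and rank 7 is 5.1.
Interpolate: 4.9 + 0.25·(5.1 − 4.9) = 4.9 + 0.25·0.2 = 4.95.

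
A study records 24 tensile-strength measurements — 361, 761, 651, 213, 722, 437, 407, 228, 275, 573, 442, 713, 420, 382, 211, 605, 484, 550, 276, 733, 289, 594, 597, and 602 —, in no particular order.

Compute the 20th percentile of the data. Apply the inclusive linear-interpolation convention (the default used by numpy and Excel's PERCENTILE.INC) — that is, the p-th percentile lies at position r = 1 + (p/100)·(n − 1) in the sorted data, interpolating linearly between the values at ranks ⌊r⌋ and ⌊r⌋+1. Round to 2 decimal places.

Sorted: 211, 213, 228, 275, 276, 289, 361, 382, 407, 420, 437, 442, 484, 550, 573, 594, 597, 602, 605, 651, 713, 722, 733, 761.
n = 24.
r = 1 + (20/100)·(24 − 1) = 1 + 4.6 = 5.6.
Rank 5 is 276 and rank 6 is 289.
Interpolate: 276 + 0.6·(289 − 276) = 276 + 0.6·13 = 283.8.

283.80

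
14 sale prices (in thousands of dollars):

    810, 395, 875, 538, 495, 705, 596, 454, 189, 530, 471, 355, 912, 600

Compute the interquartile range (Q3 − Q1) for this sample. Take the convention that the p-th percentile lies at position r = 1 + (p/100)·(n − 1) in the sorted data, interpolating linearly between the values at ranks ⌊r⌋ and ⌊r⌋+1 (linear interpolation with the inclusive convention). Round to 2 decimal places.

220.50

Sorted: 189, 355, 395, 454, 471, 495, 530, 538, 596, 600, 705, 810, 875, 912.
n = 14.
P25: r = 4.25; ranks 4–5 are 454, 471; interpolating gives 458.25.
P75: r = 10.75; ranks 10–11 are 600, 705; interpolating gives 678.75.
Difference: 678.75 − 458.25 = 220.5.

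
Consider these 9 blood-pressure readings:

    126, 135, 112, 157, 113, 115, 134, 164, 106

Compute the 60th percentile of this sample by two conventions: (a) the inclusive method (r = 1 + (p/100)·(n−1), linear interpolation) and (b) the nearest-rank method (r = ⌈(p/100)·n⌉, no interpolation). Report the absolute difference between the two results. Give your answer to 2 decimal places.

Sorted: 106, 112, 113, 115, 126, 134, 135, 157, 164.
n = 9.
(a) r = 5.8; between ranks 5 (126) and 6 (134): 132.4.
(b) the nearest-rank method: rank 6 → 134.
|132.4 − 134| = 1.6.

1.60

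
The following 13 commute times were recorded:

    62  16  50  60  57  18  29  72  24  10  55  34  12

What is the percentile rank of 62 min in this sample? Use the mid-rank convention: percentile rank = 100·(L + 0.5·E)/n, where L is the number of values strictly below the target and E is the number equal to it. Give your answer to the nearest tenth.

88.5

Sorted: 10, 12, 16, 18, 24, 29, 34, 50, 55, 57, 60, 62, 72.
Count below 62: L = 11; count equal: E = 1; n = 13.
Percentile rank = 100·(11 + 0.5·1)/13 = 100·11.5/13 = 88.46.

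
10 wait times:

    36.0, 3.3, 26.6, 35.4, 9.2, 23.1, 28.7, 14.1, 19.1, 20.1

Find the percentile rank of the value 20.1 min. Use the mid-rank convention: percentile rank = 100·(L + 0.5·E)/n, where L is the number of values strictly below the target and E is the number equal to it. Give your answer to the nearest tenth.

Sorted: 3.3, 9.2, 14.1, 19.1, 20.1, 23.1, 26.6, 28.7, 35.4, 36.0.
Count below 20.1: L = 4; count equal: E = 1; n = 10.
Percentile rank = 100·(4 + 0.5·1)/10 = 100·4.5/10 = 45.

45.0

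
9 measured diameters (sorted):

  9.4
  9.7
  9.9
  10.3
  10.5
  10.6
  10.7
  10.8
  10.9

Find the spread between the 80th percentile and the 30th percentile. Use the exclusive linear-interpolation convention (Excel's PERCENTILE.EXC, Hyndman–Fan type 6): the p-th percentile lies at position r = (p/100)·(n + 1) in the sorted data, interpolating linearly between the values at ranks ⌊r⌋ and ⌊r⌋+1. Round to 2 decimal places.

0.90

n = 9.
P30: r = 3 (integer) → 9.9.
P80: r = 8 (integer) → 10.8.
Difference: 10.8 − 9.9 = 0.9.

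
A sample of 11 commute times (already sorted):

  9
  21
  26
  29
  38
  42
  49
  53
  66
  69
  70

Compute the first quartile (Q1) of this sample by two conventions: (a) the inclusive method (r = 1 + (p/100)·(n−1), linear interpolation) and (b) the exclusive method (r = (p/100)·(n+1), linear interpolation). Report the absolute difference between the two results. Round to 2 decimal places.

n = 11.
(a) r = 3.5; between ranks 3 (26) and 4 (29): 27.5.
(b) r = 3 → value at rank 3 = 26.
|27.5 − 26| = 1.5.

1.50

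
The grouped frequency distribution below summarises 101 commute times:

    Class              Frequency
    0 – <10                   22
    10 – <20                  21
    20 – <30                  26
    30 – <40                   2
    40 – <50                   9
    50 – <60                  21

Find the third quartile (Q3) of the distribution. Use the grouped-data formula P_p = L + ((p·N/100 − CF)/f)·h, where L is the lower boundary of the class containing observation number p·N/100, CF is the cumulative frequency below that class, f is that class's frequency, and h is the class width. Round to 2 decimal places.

45.28

N = 101; target position k = 75/100 · 101 = 75.75.
Cumulative frequencies: 22, 43, 69, 71, 80, 101.
Observation 75.75 falls in the class 40 – <50.
L = 40, CF = 71, f = 9, h = 10.
P75 = 40 + ((75.75 − 71)/9)·10 = 40 + 5.27778 = 45.2778.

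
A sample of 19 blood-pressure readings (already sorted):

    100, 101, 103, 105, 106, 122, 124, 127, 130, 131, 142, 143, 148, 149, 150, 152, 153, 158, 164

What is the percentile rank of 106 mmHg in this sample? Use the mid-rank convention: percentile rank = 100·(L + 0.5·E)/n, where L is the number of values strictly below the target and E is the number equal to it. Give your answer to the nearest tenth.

Count below 106: L = 4; count equal: E = 1; n = 19.
Percentile rank = 100·(4 + 0.5·1)/19 = 100·4.5/19 = 23.68.

23.7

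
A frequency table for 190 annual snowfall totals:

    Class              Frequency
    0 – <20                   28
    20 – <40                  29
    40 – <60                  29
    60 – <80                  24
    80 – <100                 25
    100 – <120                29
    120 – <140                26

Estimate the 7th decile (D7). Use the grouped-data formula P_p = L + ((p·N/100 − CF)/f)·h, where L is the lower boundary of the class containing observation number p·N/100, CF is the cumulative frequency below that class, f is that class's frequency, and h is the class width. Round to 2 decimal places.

N = 190; target position k = 70/100 · 190 = 133.
Cumulative frequencies: 28, 57, 86, 110, 135, 164, 190.
Observation 133 falls in the class 80 – <100.
L = 80, CF = 110, f = 25, h = 20.
P70 = 80 + ((133 − 110)/25)·20 = 80 + 18.4 = 98.4.

98.40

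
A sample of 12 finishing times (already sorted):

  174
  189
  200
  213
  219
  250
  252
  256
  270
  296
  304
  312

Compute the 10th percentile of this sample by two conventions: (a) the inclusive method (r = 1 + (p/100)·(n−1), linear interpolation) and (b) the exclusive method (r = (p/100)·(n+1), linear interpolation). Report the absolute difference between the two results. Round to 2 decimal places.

n = 12.
(a) r = 2.1; between ranks 2 (189) and 3 (200): 190.1.
(b) r = 1.3; between ranks 1 (174) and 2 (189): 178.5.
|190.1 − 178.5| = 11.6.

11.60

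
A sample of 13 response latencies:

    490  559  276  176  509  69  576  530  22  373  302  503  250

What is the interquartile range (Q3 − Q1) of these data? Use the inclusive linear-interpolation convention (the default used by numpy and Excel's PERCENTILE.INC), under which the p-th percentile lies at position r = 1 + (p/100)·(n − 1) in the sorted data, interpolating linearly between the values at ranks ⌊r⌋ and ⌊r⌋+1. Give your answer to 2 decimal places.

Sorted: 22, 69, 176, 250, 276, 302, 373, 490, 503, 509, 530, 559, 576.
n = 13.
P25: r = 4 (integer) → 250.
P75: r = 10 (integer) → 509.
Difference: 509 − 250 = 259.

259.00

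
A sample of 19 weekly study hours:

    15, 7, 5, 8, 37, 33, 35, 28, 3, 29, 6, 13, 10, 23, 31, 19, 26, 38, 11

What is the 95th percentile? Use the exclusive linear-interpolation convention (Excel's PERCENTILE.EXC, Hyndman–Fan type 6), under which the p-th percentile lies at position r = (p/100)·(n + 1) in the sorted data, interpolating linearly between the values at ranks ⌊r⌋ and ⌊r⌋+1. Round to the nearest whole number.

Sorted: 3, 5, 6, 7, 8, 10, 11, 13, 15, 19, 23, 26, 28, 29, 31, 33, 35, 37, 38.
n = 19.
r = (95/100)·(19 + 1) = 19.
r is an integer, so P95 is the value at rank 19: 38.

38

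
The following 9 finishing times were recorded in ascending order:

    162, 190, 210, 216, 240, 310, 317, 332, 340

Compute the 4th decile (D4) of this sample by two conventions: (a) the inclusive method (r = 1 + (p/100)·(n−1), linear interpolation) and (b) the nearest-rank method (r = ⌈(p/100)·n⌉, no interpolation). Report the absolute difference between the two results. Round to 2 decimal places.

n = 9.
(a) r = 4.2; between ranks 4 (216) and 5 (240): 220.8.
(b) the nearest-rank method: rank 4 → 216.
|220.8 − 216| = 4.8.

4.80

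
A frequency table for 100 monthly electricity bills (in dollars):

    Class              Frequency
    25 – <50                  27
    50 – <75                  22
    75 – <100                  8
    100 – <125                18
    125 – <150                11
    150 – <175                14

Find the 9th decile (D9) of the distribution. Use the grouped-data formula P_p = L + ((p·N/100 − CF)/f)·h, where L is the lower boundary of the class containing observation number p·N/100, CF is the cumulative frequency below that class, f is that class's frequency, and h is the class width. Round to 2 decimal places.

N = 100; target position k = 90/100 · 100 = 90.
Cumulative frequencies: 27, 49, 57, 75, 86, 100.
Observation 90 falls in the class 150 – <175.
L = 150, CF = 86, f = 14, h = 25.
P90 = 150 + ((90 − 86)/14)·25 = 150 + 7.14286 = 157.143.

157.14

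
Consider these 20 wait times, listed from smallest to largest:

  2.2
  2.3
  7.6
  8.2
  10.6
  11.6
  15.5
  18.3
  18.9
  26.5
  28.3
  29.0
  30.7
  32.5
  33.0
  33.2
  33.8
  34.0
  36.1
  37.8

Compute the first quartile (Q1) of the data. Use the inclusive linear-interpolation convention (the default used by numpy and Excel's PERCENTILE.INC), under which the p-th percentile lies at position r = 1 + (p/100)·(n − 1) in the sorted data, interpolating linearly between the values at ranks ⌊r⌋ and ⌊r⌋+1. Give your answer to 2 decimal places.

11.35

n = 20.
r = 1 + (25/100)·(20 − 1) = 1 + 4.75 = 5.75.
Rank 5 is 10.6 and rank 6 is 11.6.
Interpolate: 10.6 + 0.75·(11.6 − 10.6) = 10.6 + 0.75·1 = 11.35.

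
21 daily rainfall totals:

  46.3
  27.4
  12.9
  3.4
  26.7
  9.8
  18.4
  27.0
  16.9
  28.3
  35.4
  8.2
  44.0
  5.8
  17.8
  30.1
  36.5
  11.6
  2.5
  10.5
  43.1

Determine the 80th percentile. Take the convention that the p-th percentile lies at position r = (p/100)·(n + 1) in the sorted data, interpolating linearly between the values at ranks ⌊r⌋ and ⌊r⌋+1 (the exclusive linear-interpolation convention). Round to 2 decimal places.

36.06

Sorted: 2.5, 3.4, 5.8, 8.2, 9.8, 10.5, 11.6, 12.9, 16.9, 17.8, 18.4, 26.7, 27.0, 27.4, 28.3, 30.1, 35.4, 36.5, 43.1, 44.0, 46.3.
n = 21.
r = (80/100)·(21 + 1) = 17.6.
Rank 17 is 35.4 and rank 18 is 36.5.
Interpolate: 35.4 + 0.6·(36.5 − 35.4) = 35.4 + 0.6·1.1 = 36.06.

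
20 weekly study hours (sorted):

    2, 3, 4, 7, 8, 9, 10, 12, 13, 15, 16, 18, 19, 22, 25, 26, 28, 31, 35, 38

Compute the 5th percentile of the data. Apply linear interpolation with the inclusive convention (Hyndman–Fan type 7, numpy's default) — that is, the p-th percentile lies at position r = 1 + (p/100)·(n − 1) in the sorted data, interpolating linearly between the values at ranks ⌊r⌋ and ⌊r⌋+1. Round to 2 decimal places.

2.95

n = 20.
r = 1 + (5/100)·(20 − 1) = 1 + 0.95 = 1.95.
Rank 1 is 2 and rank 2 is 3.
Interpolate: 2 + 0.95·(3 − 2) = 2 + 0.95·1 = 2.95.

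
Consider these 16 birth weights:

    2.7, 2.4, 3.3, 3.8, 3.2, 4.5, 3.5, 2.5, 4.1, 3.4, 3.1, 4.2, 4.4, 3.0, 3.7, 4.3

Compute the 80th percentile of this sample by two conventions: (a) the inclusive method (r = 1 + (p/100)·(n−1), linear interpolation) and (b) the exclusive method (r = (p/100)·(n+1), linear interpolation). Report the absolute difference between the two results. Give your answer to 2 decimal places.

Sorted: 2.4, 2.5, 2.7, 3.0, 3.1, 3.2, 3.3, 3.4, 3.5, 3.7, 3.8, 4.1, 4.2, 4.3, 4.4, 4.5.
n = 16.
(a) r = 13 → value at rank 13 = 4.2.
(b) r = 13.6; between ranks 13 (4.2) and 14 (4.3): 4.26.
|4.2 − 4.26| = 0.06.

0.06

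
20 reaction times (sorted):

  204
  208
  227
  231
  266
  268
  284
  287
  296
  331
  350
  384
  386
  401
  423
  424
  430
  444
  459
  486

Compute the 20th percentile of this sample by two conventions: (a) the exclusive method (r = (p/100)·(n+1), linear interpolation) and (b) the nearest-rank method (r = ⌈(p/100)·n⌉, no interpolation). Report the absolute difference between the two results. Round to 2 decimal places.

n = 20.
(a) r = 4.2; between ranks 4 (231) and 5 (266): 238.
(b) the nearest-rank method: rank 4 → 231.
|238 − 231| = 7.

7.00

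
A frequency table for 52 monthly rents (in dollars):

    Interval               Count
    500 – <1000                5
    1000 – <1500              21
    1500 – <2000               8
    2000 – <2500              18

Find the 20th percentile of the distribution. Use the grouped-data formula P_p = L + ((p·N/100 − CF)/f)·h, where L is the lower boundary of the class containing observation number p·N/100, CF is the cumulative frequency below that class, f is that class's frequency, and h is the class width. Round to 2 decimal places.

1128.57

N = 52; target position k = 20/100 · 52 = 10.4.
Cumulative frequencies: 5, 26, 34, 52.
Observation 10.4 falls in the class 1000 – <1500.
L = 1000, CF = 5, f = 21, h = 500.
P20 = 1000 + ((10.4 − 5)/21)·500 = 1000 + 128.571 = 1128.57.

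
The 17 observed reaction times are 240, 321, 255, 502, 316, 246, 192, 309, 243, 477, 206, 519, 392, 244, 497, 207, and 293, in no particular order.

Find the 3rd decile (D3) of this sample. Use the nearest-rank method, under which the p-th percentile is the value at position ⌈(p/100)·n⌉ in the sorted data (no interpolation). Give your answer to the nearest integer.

Sorted: 192, 206, 207, 240, 243, 244, 246, 255, 293, 309, 316, 321, 392, 477, 497, 502, 519.
n = 17.
Position = ⌈30/100 · 17⌉ = ⌈5.1⌉ = 6.
The value at rank 6 is 244.

244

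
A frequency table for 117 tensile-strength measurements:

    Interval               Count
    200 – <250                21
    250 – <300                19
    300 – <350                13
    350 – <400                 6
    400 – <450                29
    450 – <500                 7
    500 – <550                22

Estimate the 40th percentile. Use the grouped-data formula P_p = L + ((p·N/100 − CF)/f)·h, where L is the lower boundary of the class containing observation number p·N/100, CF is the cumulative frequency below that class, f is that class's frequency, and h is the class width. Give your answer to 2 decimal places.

326.15

N = 117; target position k = 40/100 · 117 = 46.8.
Cumulative frequencies: 21, 40, 53, 59, 88, 95, 117.
Observation 46.8 falls in the class 300 – <350.
L = 300, CF = 40, f = 13, h = 50.
P40 = 300 + ((46.8 − 40)/13)·50 = 300 + 26.1538 = 326.154.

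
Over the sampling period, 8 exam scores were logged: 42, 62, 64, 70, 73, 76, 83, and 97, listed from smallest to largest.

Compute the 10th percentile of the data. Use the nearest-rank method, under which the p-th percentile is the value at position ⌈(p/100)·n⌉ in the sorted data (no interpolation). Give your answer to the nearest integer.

n = 8.
Position = ⌈10/100 · 8⌉ = ⌈0.8⌉ = 1.
The value at rank 1 is 42.

42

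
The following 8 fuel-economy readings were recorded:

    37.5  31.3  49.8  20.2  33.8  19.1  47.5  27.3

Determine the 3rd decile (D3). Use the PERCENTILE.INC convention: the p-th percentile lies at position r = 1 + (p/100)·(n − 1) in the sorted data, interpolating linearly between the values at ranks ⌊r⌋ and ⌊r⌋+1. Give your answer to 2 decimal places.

27.70

Sorted: 19.1, 20.2, 27.3, 31.3, 33.8, 37.5, 47.5, 49.8.
n = 8.
r = 1 + (30/100)·(8 − 1) = 1 + 2.1 = 3.1.
Rank 3 is 27.3 and rank 4 is 31.3.
Interpolate: 27.3 + 0.1·(31.3 − 27.3) = 27.3 + 0.1·4 = 27.7.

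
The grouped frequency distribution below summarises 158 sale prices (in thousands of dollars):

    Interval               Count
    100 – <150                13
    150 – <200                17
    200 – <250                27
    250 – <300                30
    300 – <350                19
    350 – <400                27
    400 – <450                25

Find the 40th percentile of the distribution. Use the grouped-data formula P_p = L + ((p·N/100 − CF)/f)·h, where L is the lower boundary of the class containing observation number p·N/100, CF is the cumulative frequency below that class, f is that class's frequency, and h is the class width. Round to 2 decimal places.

260.33

N = 158; target position k = 40/100 · 158 = 63.2.
Cumulative frequencies: 13, 30, 57, 87, 106, 133, 158.
Observation 63.2 falls in the class 250 – <300.
L = 250, CF = 57, f = 30, h = 50.
P40 = 250 + ((63.2 − 57)/30)·50 = 250 + 10.3333 = 260.333.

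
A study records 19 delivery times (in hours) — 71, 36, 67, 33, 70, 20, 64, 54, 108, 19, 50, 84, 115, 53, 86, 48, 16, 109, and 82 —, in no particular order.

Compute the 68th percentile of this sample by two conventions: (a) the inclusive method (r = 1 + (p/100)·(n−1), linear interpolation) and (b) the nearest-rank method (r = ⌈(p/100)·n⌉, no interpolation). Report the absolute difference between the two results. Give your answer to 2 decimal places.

Sorted: 16, 19, 20, 33, 36, 48, 50, 53, 54, 64, 67, 70, 71, 82, 84, 86, 108, 109, 115.
n = 19.
(a) r = 13.24; between ranks 13 (71) and 14 (82): 73.64.
(b) the nearest-rank method: rank 13 → 71.
|73.64 − 71| = 2.64.

2.64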